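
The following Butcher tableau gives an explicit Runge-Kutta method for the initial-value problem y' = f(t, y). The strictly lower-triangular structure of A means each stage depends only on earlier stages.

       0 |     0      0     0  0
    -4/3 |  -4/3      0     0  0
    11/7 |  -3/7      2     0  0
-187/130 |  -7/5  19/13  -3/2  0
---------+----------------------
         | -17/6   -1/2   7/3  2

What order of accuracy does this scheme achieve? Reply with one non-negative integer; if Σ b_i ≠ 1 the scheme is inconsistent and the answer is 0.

b = (-17/6, -1/2, 7/3, 2)
c = (0, -4/3, 11/7, -187/130)
Ac = (0, 0, -8/3, -2351/546)
Σ b_i: (-17/6)·1 + (-1/2)·1 + 7/3·1 + 2·1 = 1 ✓
b·c: (-1/2)·(-4/3) + 7/3·11/7 + 2·(-187/130) = 284/195 ≠ 1/2 ⇒ order 1.

1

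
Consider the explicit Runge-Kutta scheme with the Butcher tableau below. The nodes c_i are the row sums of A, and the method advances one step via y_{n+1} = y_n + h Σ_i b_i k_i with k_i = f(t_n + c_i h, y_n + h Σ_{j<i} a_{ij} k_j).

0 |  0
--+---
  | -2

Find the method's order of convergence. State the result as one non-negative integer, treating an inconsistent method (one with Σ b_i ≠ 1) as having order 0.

b = (-2)
c = (0)
Σ b_i: (-2)·1 = -2 ≠ 1 ⇒ order 0.

0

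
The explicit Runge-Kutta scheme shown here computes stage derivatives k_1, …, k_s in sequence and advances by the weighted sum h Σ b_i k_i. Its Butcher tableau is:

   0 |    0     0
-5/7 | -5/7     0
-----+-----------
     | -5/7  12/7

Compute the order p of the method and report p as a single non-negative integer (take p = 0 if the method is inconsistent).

1

b = (-5/7, 12/7)
c = (0, -5/7)
Σ b_i: (-5/7)·1 + 12/7·1 = 1 ✓
b·c: 12/7·(-5/7) = -60/49 ≠ 1/2 ⇒ order 1.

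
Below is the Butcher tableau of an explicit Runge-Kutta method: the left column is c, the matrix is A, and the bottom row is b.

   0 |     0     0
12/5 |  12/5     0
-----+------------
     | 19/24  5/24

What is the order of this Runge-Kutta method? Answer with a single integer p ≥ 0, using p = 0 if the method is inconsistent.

b = (19/24, 5/24)
c = (0, 12/5)
Σ b_i: 19/24·1 + 5/24·1 = 1 ✓
b·c: 5/24·12/5 = 1/2 ✓; 2 stages ⇒ order 2.

2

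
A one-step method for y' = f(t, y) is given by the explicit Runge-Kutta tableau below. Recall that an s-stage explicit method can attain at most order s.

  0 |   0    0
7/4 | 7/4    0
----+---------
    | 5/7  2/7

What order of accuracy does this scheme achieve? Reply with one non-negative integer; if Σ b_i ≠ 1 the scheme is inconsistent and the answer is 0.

2

b = (5/7, 2/7)
c = (0, 7/4)
Σ b_i: 5/7·1 + 2/7·1 = 1 ✓
b·c: 2/7·7/4 = 1/2 ✓; 2 stages ⇒ order 2.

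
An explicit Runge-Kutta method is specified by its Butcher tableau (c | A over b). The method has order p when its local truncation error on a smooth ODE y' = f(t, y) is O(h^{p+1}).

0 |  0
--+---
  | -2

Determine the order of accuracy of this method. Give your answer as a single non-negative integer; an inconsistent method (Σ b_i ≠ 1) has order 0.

b = (-2)
c = (0)
Σ b_i: (-2)·1 = -2 ≠ 1 ⇒ order 0.

0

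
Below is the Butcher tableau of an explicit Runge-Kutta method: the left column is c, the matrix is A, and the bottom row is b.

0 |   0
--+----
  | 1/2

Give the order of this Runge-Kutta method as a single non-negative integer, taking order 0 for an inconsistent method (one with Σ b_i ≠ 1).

0

b = (1/2)
c = (0)
Σ b_i: 1/2·1 = 1/2 ≠ 1 ⇒ order 0.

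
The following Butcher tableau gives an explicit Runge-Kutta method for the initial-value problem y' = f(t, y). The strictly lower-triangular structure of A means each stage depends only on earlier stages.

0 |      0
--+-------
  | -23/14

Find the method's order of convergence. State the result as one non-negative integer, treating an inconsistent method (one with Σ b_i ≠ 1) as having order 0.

0

b = (-23/14)
c = (0)
Σ b_i: (-23/14)·1 = -23/14 ≠ 1 ⇒ order 0.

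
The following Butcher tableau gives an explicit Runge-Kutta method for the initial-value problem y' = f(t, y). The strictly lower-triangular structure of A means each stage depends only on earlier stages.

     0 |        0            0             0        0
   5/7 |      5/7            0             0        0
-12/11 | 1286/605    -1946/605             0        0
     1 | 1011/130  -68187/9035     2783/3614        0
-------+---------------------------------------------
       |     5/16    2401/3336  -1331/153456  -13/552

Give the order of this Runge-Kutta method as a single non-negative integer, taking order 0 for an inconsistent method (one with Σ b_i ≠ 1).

4

b = (5/16, 2401/3336, -1331/153456, -13/552)
c = (0, 5/7, -12/11, 1)
Ac = (0, 0, -278/121, -81/13)
Σ b_i: 5/16·1 + 2401/3336·1 + (-1331/153456)·1 + (-13/552)·1 = 1 ✓
b·c: 2401/3336·5/7 + (-1331/153456)·(-12/11) + (-13/552)·1 = 1/2 ✓
b·c²: 2401/3336·25/49 + (-1331/153456)·144/121 + (-13/552)·1 = 1/3 ✓
b·Ac: (-1331/153456)·(-278/121) + (-13/552)·(-81/13) = 1/6 ✓
b·c³: 2401/3336·125/343 + (-1331/153456)·(-1728/1331) + (-13/552)·1 = 1/4 ✓
b·(c∘Ac): (-1331/153456)·3336/1331 + (-13/552)·(-81/13) = 1/8 ✓
b·Ac²: (-1331/153456)·(-1390/847) + (-13/552)·(-267/91) = 1/12 ✓
b·A²c: (-13/552)·(-23/13) = 1/24 ✓; 4 stages ⇒ order 4.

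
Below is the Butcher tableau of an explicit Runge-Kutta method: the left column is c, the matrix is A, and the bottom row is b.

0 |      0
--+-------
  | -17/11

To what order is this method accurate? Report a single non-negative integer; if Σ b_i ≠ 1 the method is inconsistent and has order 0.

0

b = (-17/11)
c = (0)
Σ b_i: (-17/11)·1 = -17/11 ≠ 1 ⇒ order 0.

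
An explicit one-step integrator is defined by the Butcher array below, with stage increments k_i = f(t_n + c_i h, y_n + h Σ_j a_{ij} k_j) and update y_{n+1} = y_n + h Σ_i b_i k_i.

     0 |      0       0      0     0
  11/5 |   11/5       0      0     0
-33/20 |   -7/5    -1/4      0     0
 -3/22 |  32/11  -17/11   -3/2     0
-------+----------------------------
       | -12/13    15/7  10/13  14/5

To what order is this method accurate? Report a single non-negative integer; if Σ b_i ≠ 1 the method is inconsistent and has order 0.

0

b = (-12/13, 15/7, 10/13, 14/5)
c = (0, 11/5, -33/20, -3/22)
Ac = (0, 0, -11/20, -37/40)
Σ b_i: (-12/13)·1 + 15/7·1 + 10/13·1 + 14/5·1 = 2179/455 ≠ 1 ⇒ order 0.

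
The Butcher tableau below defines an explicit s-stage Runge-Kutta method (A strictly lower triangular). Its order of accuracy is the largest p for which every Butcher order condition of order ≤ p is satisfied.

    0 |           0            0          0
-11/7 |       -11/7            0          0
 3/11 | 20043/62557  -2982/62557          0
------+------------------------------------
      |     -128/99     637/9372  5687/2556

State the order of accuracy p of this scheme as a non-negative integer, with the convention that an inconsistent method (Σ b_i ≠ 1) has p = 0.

b = (-128/99, 637/9372, 5687/2556)
c = (0, -11/7, 3/11)
Ac = (0, 0, 426/5687)
Σ b_i: (-128/99)·1 + 637/9372·1 + 5687/2556·1 = 1 ✓
b·c: 637/9372·(-11/7) + 5687/2556·3/11 = 1/2 ✓
b·c²: 637/9372·121/49 + 5687/2556·9/121 = 1/3 ✓
b·Ac: 5687/2556·426/5687 = 1/6 ✓; 3 stages ⇒ order 3.

3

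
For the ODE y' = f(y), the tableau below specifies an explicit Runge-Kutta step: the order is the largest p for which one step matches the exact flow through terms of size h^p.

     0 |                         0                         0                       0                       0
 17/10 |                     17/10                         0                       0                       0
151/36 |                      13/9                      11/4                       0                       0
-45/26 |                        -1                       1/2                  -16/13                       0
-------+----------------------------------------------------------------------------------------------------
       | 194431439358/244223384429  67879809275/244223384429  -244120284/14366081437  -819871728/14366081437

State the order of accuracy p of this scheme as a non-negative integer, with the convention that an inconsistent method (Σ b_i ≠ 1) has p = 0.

3

b = (194431439358/244223384429, 67879809275/244223384429, -244120284/14366081437, -819871728/14366081437)
c = (0, 17/10, 151/36, -45/26)
Ac = (0, 0, 187/40, -10091/2340)
Σ b_i: 194431439358/244223384429·1 + 67879809275/244223384429·1 + (-244120284/14366081437)·1 + (-819871728/14366081437)·1 = 1 ✓
b·c: 67879809275/244223384429·17/10 + (-244120284/14366081437)·151/36 + (-819871728/14366081437)·(-45/26) = 1/2 ✓
b·c²: 67879809275/244223384429·289/100 + (-244120284/14366081437)·22801/1296 + (-819871728/14366081437)·2025/676 = 1/3 ✓
b·Ac: (-244120284/14366081437)·187/40 + (-819871728/14366081437)·(-10091/2340) = 1/6 ✓
b·c³: 67879809275/244223384429·4913/1000 + (-244120284/14366081437)·3442951/46656 + (-819871728/14366081437)·(-91125/17576) = 164360289216743/403399566750960 ≠ 1/4 ⇒ order 3.
b·(c∘Ac): (-244120284/14366081437)·28237/1440 + (-819871728/14366081437)·10091/1352 = -436251404163/574643257480 ≠ 1/8
b·Ac²: (-244120284/14366081437)·3179/400 + (-819871728/14366081437)·(-4255883/210600) = 7899188232853/7757683975980 ≠ 1/12
b·A²c: (-819871728/14366081437)·(-374/65) = 23587078944/71830407185 ≠ 1/24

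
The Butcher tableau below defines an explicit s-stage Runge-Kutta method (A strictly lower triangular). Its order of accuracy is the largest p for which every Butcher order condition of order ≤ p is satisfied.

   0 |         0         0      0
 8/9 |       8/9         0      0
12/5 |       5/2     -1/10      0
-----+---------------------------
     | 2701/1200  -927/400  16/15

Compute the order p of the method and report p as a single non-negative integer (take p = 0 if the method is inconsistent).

b = (2701/1200, -927/400, 16/15)
c = (0, 8/9, 12/5)
Ac = (0, 0, -4/45)
Σ b_i: 2701/1200·1 + (-927/400)·1 + 16/15·1 = 1 ✓
b·c: (-927/400)·8/9 + 16/15·12/5 = 1/2 ✓
b·c²: (-927/400)·64/81 + 16/15·144/25 = 4852/1125 ≠ 1/3 ⇒ order 2.
b·Ac: 16/15·(-4/45) = -64/675 ≠ 1/6

2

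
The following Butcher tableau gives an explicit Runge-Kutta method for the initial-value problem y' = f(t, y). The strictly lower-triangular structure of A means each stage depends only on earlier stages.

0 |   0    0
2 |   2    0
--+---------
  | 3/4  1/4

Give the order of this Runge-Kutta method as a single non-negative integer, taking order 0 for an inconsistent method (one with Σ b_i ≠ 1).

b = (3/4, 1/4)
c = (0, 2)
Σ b_i: 3/4·1 + 1/4·1 = 1 ✓
b·c: 1/4·2 = 1/2 ✓; 2 stages ⇒ order 2.

2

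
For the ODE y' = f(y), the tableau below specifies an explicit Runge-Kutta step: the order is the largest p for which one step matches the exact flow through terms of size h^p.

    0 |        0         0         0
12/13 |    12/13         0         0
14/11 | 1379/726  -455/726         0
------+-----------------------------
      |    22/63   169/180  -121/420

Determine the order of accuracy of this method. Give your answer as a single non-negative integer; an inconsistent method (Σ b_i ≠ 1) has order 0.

b = (22/63, 169/180, -121/420)
c = (0, 12/13, 14/11)
Ac = (0, 0, -70/121)
Σ b_i: 22/63·1 + 169/180·1 + (-121/420)·1 = 1 ✓
b·c: 169/180·12/13 + (-121/420)·14/11 = 1/2 ✓
b·c²: 169/180·144/169 + (-121/420)·196/121 = 1/3 ✓
b·Ac: (-121/420)·(-70/121) = 1/6 ✓; 3 stages ⇒ order 3.

3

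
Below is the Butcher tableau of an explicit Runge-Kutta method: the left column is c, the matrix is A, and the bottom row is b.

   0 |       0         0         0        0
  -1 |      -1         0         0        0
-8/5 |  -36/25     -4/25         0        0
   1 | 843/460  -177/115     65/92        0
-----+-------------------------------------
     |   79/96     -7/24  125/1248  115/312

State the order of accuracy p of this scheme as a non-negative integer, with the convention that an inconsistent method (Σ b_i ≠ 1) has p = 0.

b = (79/96, -7/24, 125/1248, 115/312)
c = (0, -1, -8/5, 1)
Ac = (0, 0, 4/25, 47/115)
Σ b_i: 79/96·1 + (-7/24)·1 + 125/1248·1 + 115/312·1 = 1 ✓
b·c: (-7/24)·(-1) + 125/1248·(-8/5) + 115/312·1 = 1/2 ✓
b·c²: (-7/24)·1 + 125/1248·64/25 + 115/312·1 = 1/3 ✓
b·Ac: 125/1248·4/25 + 115/312·47/115 = 1/6 ✓
b·c³: (-7/24)·(-1) + 125/1248·(-512/125) + 115/312·1 = 1/4 ✓
b·(c∘Ac): 125/1248·(-32/125) + 115/312·47/115 = 1/8 ✓
b·Ac²: 125/1248·(-4/25) + 115/312·31/115 = 1/12 ✓
b·A²c: 115/312·13/115 = 1/24 ✓; 4 stages ⇒ order 4.

4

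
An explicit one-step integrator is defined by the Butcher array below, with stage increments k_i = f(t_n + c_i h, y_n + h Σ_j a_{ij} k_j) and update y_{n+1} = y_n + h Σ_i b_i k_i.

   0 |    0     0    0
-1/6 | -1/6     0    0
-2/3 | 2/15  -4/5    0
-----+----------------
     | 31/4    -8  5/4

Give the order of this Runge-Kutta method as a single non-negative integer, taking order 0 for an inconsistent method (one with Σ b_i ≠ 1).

3

b = (31/4, -8, 5/4)
c = (0, -1/6, -2/3)
Ac = (0, 0, 2/15)
Σ b_i: 31/4·1 + (-8)·1 + 5/4·1 = 1 ✓
b·c: (-8)·(-1/6) + 5/4·(-2/3) = 1/2 ✓
b·c²: (-8)·1/36 + 5/4·4/9 = 1/3 ✓
b·Ac: 5/4·2/15 = 1/6 ✓; 3 stages ⇒ order 3.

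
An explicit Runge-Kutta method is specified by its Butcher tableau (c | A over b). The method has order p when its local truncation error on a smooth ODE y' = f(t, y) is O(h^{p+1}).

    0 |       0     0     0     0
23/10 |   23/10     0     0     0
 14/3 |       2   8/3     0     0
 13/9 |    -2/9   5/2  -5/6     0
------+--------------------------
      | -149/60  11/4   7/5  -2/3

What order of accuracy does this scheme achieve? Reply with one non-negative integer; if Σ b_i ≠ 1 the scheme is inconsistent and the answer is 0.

1

b = (-149/60, 11/4, 7/5, -2/3)
c = (0, 23/10, 14/3, 13/9)
Ac = (0, 0, 92/15, 67/36)
Σ b_i: (-149/60)·1 + 11/4·1 + 7/5·1 + (-2/3)·1 = 1 ✓
b·c: 11/4·23/10 + 7/5·14/3 + (-2/3)·13/9 = 12847/1080 ≠ 1/2 ⇒ order 1.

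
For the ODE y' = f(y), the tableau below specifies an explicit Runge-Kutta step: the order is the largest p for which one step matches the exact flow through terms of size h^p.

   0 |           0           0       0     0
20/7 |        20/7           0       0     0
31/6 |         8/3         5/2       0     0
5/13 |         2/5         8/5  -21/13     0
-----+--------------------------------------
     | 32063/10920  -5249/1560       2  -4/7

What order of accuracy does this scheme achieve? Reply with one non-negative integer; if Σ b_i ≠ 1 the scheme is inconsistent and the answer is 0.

b = (32063/10920, -5249/1560, 2, -4/7)
c = (0, 20/7, 31/6, 5/13)
Ac = (0, 0, 50/7, -687/182)
Σ b_i: 32063/10920·1 + (-5249/1560)·1 + 2·1 + (-4/7)·1 = 1 ✓
b·c: (-5249/1560)·20/7 + 2·31/6 + (-4/7)·5/13 = 1/2 ✓
b·c²: (-5249/1560)·400/49 + 2·961/36 + (-4/7)·25/169 = 3851221/149058 ≠ 1/3 ⇒ order 2.
b·Ac: 2·50/7 + (-4/7)·(-687/182) = 10474/637 ≠ 1/6

2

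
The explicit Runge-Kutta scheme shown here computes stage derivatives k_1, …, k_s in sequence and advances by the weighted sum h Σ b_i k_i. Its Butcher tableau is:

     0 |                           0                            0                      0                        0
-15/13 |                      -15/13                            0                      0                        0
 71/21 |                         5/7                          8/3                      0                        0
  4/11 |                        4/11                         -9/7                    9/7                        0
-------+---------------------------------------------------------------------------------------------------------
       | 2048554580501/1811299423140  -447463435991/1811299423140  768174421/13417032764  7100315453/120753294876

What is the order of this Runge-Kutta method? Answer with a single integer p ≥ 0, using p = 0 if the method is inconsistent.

3

b = (2048554580501/1811299423140, -447463435991/1811299423140, 768174421/13417032764, 7100315453/120753294876)
c = (0, -15/13, 71/21, 4/11)
Ac = (0, 0, -40/13, 3714/637)
Σ b_i: 2048554580501/1811299423140·1 + (-447463435991/1811299423140)·1 + 768174421/13417032764·1 + 7100315453/120753294876·1 = 1 ✓
b·c: (-447463435991/1811299423140)·(-15/13) + 768174421/13417032764·71/21 + 7100315453/120753294876·4/11 = 1/2 ✓
b·c²: (-447463435991/1811299423140)·225/169 + 768174421/13417032764·5041/441 + 7100315453/120753294876·16/121 = 1/3 ✓
b·Ac: 768174421/13417032764·(-40/13) + 7100315453/120753294876·3714/637 = 1/6 ✓
b·c³: (-447463435991/1811299423140)·(-3375/2197) + 768174421/13417032764·357911/9261 + 7100315453/120753294876·64/1331 = 36192708752663/13947005558178 ≠ 1/4 ⇒ order 3.
b·(c∘Ac): 768174421/13417032764·(-2840/273) + 7100315453/120753294876·14856/7007 = -20535500968/43605356483 ≠ 1/8
b·Ac²: 768174421/13417032764·600/169 + 7100315453/120753294876·752704/57967 = 2655906006794/2747137458429 ≠ 1/12
b·A²c: 7100315453/120753294876·(-360/91) = -10143307790/43605356483 ≠ 1/24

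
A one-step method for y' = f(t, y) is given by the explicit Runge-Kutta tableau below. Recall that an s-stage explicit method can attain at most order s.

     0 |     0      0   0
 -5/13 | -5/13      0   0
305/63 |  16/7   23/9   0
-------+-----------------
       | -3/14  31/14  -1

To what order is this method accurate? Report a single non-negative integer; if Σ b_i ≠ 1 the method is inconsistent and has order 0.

b = (-3/14, 31/14, -1)
c = (0, -5/13, 305/63)
Ac = (0, 0, -115/117)
Σ b_i: (-3/14)·1 + 31/14·1 + (-1)·1 = 1 ✓
b·c: 31/14·(-5/13) + (-1)·305/63 = -9325/1638 ≠ 1/2 ⇒ order 1.

1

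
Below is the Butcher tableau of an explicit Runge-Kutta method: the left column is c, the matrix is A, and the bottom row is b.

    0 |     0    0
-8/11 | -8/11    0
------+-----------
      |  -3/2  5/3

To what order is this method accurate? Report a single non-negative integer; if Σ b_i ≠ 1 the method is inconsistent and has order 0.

0

b = (-3/2, 5/3)
c = (0, -8/11)
Σ b_i: (-3/2)·1 + 5/3·1 = 1/6 ≠ 1 ⇒ order 0.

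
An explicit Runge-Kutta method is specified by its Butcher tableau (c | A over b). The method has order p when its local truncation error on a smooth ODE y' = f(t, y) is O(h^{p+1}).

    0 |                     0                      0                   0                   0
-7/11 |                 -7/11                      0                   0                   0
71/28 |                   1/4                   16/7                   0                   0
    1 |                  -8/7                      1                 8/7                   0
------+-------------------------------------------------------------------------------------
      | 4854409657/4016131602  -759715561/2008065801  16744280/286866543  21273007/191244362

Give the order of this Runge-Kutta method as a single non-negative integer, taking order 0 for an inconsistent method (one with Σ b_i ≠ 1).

b = (4854409657/4016131602, -759715561/2008065801, 16744280/286866543, 21273007/191244362)
c = (0, -7/11, 71/28, 1)
Ac = (0, 0, -16/11, 1219/539)
Σ b_i: 4854409657/4016131602·1 + (-759715561/2008065801)·1 + 16744280/286866543·1 + 21273007/191244362·1 = 1 ✓
b·c: (-759715561/2008065801)·(-7/11) + 16744280/286866543·71/28 + 21273007/191244362·1 = 1/2 ✓
b·c²: (-759715561/2008065801)·49/121 + 16744280/286866543·5041/784 + 21273007/191244362·1 = 1/3 ✓
b·Ac: 16744280/286866543·(-16/11) + 21273007/191244362·1219/539 = 1/6 ✓
b·c³: (-759715561/2008065801)·(-343/1331) + 16744280/286866543·357911/21952 + 21273007/191244362·1 = 68351567129/58903263496 ≠ 1/4 ⇒ order 3.
b·(c∘Ac): 16744280/286866543·(-284/77) + 21273007/191244362·1219/539 = 228982231/6311063946 ≠ 1/8
b·Ac²: 16744280/286866543·112/121 + 21273007/191244362·643575/83006 = 80974618705/88354895244 ≠ 1/12
b·A²c: 21273007/191244362·(-128/77) = -194496064/1051843991 ≠ 1/24

3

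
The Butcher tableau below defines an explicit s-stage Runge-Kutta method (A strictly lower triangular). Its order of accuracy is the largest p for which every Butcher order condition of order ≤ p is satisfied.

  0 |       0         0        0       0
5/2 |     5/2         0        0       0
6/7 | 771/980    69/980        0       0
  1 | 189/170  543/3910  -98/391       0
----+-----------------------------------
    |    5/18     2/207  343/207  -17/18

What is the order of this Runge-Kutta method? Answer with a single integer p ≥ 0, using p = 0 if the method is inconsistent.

b = (5/18, 2/207, 343/207, -17/18)
c = (0, 5/2, 6/7, 1)
Ac = (0, 0, 69/392, 9/68)
Σ b_i: 5/18·1 + 2/207·1 + 343/207·1 + (-17/18)·1 = 1 ✓
b·c: 2/207·5/2 + 343/207·6/7 + (-17/18)·1 = 1/2 ✓
b·c²: 2/207·25/4 + 343/207·36/49 + (-17/18)·1 = 1/3 ✓
b·Ac: 343/207·69/392 + (-17/18)·9/68 = 1/6 ✓
b·c³: 2/207·125/8 + 343/207·216/343 + (-17/18)·1 = 1/4 ✓
b·(c∘Ac): 343/207·207/1372 + (-17/18)·9/68 = 1/8 ✓
b·Ac²: 343/207·345/784 + (-17/18)·93/136 = 1/12 ✓
b·A²c: (-17/18)·(-3/68) = 1/24 ✓; 4 stages ⇒ order 4.

4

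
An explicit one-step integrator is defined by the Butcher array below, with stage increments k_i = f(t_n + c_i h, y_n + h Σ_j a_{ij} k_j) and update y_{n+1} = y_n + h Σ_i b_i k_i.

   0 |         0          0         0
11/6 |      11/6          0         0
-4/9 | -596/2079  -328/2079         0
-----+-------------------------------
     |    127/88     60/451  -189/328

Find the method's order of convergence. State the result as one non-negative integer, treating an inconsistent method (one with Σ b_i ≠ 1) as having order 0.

3

b = (127/88, 60/451, -189/328)
c = (0, 11/6, -4/9)
Ac = (0, 0, -164/567)
Σ b_i: 127/88·1 + 60/451·1 + (-189/328)·1 = 1 ✓
b·c: 60/451·11/6 + (-189/328)·(-4/9) = 1/2 ✓
b·c²: 60/451·121/36 + (-189/328)·16/81 = 1/3 ✓
b·Ac: (-189/328)·(-164/567) = 1/6 ✓; 3 stages ⇒ order 3.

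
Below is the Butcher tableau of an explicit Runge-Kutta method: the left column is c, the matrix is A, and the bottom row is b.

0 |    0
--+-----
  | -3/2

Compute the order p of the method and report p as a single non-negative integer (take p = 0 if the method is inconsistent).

b = (-3/2)
c = (0)
Σ b_i: (-3/2)·1 = -3/2 ≠ 1 ⇒ order 0.

0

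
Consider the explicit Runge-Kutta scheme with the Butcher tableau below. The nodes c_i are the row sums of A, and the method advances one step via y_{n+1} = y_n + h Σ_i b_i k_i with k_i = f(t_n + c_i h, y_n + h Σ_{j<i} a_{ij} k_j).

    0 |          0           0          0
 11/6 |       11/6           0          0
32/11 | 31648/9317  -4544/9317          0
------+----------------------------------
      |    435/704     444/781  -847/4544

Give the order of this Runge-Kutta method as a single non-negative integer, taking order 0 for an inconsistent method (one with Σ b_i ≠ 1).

3

b = (435/704, 444/781, -847/4544)
c = (0, 11/6, 32/11)
Ac = (0, 0, -2272/2541)
Σ b_i: 435/704·1 + 444/781·1 + (-847/4544)·1 = 1 ✓
b·c: 444/781·11/6 + (-847/4544)·32/11 = 1/2 ✓
b·c²: 444/781·121/36 + (-847/4544)·1024/121 = 1/3 ✓
b·Ac: (-847/4544)·(-2272/2541) = 1/6 ✓; 3 stages ⇒ order 3.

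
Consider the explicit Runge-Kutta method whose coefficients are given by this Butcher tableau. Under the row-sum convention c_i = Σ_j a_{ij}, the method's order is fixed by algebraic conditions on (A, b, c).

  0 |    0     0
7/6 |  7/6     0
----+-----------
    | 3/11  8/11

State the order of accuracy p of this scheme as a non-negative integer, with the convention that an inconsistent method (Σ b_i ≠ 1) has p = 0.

1

b = (3/11, 8/11)
c = (0, 7/6)
Σ b_i: 3/11·1 + 8/11·1 = 1 ✓
b·c: 8/11·7/6 = 28/33 ≠ 1/2 ⇒ order 1.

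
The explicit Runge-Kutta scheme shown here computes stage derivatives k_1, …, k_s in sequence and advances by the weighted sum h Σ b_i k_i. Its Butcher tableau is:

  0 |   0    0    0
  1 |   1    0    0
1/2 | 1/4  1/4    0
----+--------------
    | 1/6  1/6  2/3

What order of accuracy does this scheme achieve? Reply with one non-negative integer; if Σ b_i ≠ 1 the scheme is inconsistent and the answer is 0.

b = (1/6, 1/6, 2/3)
c = (0, 1, 1/2)
Ac = (0, 0, 1/4)
Σ b_i: 1/6·1 + 1/6·1 + 2/3·1 = 1 ✓
b·c: 1/6·1 + 2/3·1/2 = 1/2 ✓
b·c²: 1/6·1 + 2/3·1/4 = 1/3 ✓
b·Ac: 2/3·1/4 = 1/6 ✓; 3 stages ⇒ order 3.

3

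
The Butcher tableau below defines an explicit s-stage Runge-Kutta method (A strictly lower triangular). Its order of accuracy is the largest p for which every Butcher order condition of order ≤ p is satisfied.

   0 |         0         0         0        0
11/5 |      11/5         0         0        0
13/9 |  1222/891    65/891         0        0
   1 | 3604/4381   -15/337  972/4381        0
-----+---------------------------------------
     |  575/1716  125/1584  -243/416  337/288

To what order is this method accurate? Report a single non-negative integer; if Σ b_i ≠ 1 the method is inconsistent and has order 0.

b = (575/1716, 125/1584, -243/416, 337/288)
c = (0, 11/5, 13/9, 1)
Ac = (0, 0, 13/81, 75/337)
Σ b_i: 575/1716·1 + 125/1584·1 + (-243/416)·1 + 337/288·1 = 1 ✓
b·c: 125/1584·11/5 + (-243/416)·13/9 + 337/288·1 = 1/2 ✓
b·c²: 125/1584·121/25 + (-243/416)·169/81 + 337/288·1 = 1/3 ✓
b·Ac: (-243/416)·13/81 + 337/288·75/337 = 1/6 ✓
b·c³: 125/1584·1331/125 + (-243/416)·2197/729 + 337/288·1 = 1/4 ✓
b·(c∘Ac): (-243/416)·169/729 + 337/288·75/337 = 1/8 ✓
b·Ac²: (-243/416)·143/405 + 337/288·417/1685 = 1/12 ✓
b·A²c: 337/288·12/337 = 1/24 ✓; 4 stages ⇒ order 4.

4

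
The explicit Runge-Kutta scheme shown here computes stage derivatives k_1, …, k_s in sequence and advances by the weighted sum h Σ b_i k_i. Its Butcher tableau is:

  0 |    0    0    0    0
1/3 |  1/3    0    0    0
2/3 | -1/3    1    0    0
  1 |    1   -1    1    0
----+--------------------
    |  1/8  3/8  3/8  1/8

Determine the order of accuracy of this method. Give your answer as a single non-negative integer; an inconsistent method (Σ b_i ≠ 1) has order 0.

4

b = (1/8, 3/8, 3/8, 1/8)
c = (0, 1/3, 2/3, 1)
Ac = (0, 0, 1/3, 1/3)
Σ b_i: 1/8·1 + 3/8·1 + 3/8·1 + 1/8·1 = 1 ✓
b·c: 3/8·1/3 + 3/8·2/3 + 1/8·1 = 1/2 ✓
b·c²: 3/8·1/9 + 3/8·4/9 + 1/8·1 = 1/3 ✓
b·Ac: 3/8·1/3 + 1/8·1/3 = 1/6 ✓
b·c³: 3/8·1/27 + 3/8·8/27 + 1/8·1 = 1/4 ✓
b·(c∘Ac): 3/8·2/9 + 1/8·1/3 = 1/8 ✓
b·Ac²: 3/8·1/9 + 1/8·1/3 = 1/12 ✓
b·A²c: 1/8·1/3 = 1/24 ✓; 4 stages ⇒ order 4.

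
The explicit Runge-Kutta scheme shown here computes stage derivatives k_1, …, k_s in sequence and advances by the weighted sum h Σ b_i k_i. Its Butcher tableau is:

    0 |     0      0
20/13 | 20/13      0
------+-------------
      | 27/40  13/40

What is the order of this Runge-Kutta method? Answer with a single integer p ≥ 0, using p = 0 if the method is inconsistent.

2

b = (27/40, 13/40)
c = (0, 20/13)
Σ b_i: 27/40·1 + 13/40·1 = 1 ✓
b·c: 13/40·20/13 = 1/2 ✓; 2 stages ⇒ order 2.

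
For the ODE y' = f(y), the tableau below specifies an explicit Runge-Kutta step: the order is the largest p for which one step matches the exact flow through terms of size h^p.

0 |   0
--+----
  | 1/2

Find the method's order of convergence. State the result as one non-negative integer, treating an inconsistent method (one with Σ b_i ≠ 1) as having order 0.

0

b = (1/2)
c = (0)
Σ b_i: 1/2·1 = 1/2 ≠ 1 ⇒ order 0.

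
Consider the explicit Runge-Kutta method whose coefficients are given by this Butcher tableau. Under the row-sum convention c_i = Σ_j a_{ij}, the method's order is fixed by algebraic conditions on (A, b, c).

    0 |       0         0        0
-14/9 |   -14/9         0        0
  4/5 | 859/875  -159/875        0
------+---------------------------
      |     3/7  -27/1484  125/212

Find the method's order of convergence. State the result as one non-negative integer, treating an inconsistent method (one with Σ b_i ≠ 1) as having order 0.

b = (3/7, -27/1484, 125/212)
c = (0, -14/9, 4/5)
Ac = (0, 0, 106/375)
Σ b_i: 3/7·1 + (-27/1484)·1 + 125/212·1 = 1 ✓
b·c: (-27/1484)·(-14/9) + 125/212·4/5 = 1/2 ✓
b·c²: (-27/1484)·196/81 + 125/212·16/25 = 1/3 ✓
b·Ac: 125/212·106/375 = 1/6 ✓; 3 stages ⇒ order 3.

3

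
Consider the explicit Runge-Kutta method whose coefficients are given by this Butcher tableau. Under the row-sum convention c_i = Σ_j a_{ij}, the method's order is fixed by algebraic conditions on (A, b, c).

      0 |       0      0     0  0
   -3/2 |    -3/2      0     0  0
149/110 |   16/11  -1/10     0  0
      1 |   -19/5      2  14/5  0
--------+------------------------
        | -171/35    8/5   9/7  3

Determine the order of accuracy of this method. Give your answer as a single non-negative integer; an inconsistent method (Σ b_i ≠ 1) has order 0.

1

b = (-171/35, 8/5, 9/7, 3)
c = (0, -3/2, 149/110, 1)
Ac = (0, 0, 3/20, 218/275)
Σ b_i: (-171/35)·1 + 8/5·1 + 9/7·1 + 3·1 = 1 ✓
b·c: 8/5·(-3/2) + 9/7·149/110 + 3·1 = 1803/770 ≠ 1/2 ⇒ order 1.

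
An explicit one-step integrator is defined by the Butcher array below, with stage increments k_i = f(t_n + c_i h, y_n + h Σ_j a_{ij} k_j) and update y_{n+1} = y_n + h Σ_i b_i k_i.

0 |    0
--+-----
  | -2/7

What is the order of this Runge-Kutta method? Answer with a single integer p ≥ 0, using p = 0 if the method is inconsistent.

0

b = (-2/7)
c = (0)
Σ b_i: (-2/7)·1 = -2/7 ≠ 1 ⇒ order 0.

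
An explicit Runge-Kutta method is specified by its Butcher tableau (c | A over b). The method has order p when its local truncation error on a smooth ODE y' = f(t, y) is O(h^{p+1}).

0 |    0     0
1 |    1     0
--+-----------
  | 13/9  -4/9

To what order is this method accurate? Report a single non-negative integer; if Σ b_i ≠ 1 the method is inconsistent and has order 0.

b = (13/9, -4/9)
c = (0, 1)
Σ b_i: 13/9·1 + (-4/9)·1 = 1 ✓
b·c: (-4/9)·1 = -4/9 ≠ 1/2 ⇒ order 1.

1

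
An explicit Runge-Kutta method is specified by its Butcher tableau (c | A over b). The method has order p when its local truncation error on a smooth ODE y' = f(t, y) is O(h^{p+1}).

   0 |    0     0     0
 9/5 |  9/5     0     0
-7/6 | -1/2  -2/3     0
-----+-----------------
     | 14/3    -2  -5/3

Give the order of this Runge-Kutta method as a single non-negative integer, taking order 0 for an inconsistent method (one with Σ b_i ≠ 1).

1

b = (14/3, -2, -5/3)
c = (0, 9/5, -7/6)
Ac = (0, 0, -6/5)
Σ b_i: 14/3·1 + (-2)·1 + (-5/3)·1 = 1 ✓
b·c: (-2)·9/5 + (-5/3)·(-7/6) = -149/90 ≠ 1/2 ⇒ order 1.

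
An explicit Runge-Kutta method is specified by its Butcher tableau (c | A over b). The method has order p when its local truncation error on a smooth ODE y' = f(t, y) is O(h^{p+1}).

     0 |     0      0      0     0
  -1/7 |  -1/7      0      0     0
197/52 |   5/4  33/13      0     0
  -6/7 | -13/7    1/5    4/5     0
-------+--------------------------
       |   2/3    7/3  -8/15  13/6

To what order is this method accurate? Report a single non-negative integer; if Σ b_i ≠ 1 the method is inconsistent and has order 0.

b = (2/3, 7/3, -8/15, 13/6)
c = (0, -1/7, 197/52, -6/7)
Ac = (0, 0, -33/91, 1366/455)
Σ b_i: 2/3·1 + 7/3·1 + (-8/15)·1 + 13/6·1 = 139/30 ≠ 1 ⇒ order 0.

0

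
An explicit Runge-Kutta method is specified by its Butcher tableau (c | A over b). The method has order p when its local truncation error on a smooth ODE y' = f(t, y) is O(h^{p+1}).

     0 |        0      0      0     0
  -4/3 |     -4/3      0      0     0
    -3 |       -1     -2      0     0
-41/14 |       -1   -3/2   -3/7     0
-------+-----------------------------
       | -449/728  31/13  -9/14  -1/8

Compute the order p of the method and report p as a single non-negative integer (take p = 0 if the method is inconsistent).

b = (-449/728, 31/13, -9/14, -1/8)
c = (0, -4/3, -3, -41/14)
Ac = (0, 0, 8/3, 23/7)
Σ b_i: (-449/728)·1 + 31/13·1 + (-9/14)·1 + (-1/8)·1 = 1 ✓
b·c: 31/13·(-4/3) + (-9/14)·(-3) + (-1/8)·(-41/14) = -3865/4368 ≠ 1/2 ⇒ order 1.

1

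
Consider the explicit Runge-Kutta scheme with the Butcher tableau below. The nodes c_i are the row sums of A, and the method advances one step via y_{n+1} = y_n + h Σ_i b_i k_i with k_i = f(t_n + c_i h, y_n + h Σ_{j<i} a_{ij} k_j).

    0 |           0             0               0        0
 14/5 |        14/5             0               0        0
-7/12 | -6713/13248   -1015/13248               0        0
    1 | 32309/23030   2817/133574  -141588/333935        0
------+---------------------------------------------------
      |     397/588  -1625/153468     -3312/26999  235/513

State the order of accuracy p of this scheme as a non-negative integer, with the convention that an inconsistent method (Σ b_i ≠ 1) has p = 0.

b = (397/588, -1625/153468, -3312/26999, 235/513)
c = (0, 14/5, -7/12, 1)
Ac = (0, 0, -1421/6624, 72/235)
Σ b_i: 397/588·1 + (-1625/153468)·1 + (-3312/26999)·1 + 235/513·1 = 1 ✓
b·c: (-1625/153468)·14/5 + (-3312/26999)·(-7/12) + 235/513·1 = 1/2 ✓
b·c²: (-1625/153468)·196/25 + (-3312/26999)·49/144 + 235/513·1 = 1/3 ✓
b·Ac: (-3312/26999)·(-1421/6624) + 235/513·72/235 = 1/6 ✓
b·c³: (-1625/153468)·2744/125 + (-3312/26999)·(-343/1728) + 235/513·1 = 1/4 ✓
b·(c∘Ac): (-3312/26999)·9947/79488 + 235/513·72/235 = 1/8 ✓
b·Ac²: (-3312/26999)·(-9947/16560) + 235/513·99/4700 = 1/12 ✓
b·A²c: 235/513·171/1880 = 1/24 ✓; 4 stages ⇒ order 4.

4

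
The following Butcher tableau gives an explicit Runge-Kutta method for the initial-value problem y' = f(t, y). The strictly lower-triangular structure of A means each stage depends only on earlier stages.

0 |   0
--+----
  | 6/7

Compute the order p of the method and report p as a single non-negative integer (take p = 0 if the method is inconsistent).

0

b = (6/7)
c = (0)
Σ b_i: 6/7·1 = 6/7 ≠ 1 ⇒ order 0.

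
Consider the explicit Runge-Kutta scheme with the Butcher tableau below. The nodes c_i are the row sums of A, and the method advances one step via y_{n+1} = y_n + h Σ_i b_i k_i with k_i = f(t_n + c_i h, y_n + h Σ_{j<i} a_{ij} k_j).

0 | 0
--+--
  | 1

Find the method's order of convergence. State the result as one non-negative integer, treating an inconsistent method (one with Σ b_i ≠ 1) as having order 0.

1

b = (1)
c = (0)
Σ b_i: 1·1 = 1 ✓; 1 stage ⇒ order 1.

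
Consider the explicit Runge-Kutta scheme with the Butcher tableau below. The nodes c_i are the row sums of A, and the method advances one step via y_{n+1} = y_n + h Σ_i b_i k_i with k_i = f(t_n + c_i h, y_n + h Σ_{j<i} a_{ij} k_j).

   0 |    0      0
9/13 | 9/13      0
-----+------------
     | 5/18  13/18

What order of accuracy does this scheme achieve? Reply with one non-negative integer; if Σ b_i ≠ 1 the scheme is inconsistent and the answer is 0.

b = (5/18, 13/18)
c = (0, 9/13)
Σ b_i: 5/18·1 + 13/18·1 = 1 ✓
b·c: 13/18·9/13 = 1/2 ✓; 2 stages ⇒ order 2.

2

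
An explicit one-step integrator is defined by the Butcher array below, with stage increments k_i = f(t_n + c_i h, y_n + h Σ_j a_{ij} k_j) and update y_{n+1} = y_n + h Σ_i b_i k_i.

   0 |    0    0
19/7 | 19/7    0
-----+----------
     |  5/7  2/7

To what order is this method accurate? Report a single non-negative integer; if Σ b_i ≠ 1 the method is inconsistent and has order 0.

1

b = (5/7, 2/7)
c = (0, 19/7)
Σ b_i: 5/7·1 + 2/7·1 = 1 ✓
b·c: 2/7·19/7 = 38/49 ≠ 1/2 ⇒ order 1.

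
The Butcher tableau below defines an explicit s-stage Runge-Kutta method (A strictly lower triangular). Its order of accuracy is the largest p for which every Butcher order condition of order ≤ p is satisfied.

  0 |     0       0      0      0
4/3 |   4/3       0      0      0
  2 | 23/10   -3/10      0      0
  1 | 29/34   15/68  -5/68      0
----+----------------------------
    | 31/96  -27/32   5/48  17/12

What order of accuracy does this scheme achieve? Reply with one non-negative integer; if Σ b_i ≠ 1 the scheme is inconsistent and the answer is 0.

4

b = (31/96, -27/32, 5/48, 17/12)
c = (0, 4/3, 2, 1)
Ac = (0, 0, -2/5, 5/34)
Σ b_i: 31/96·1 + (-27/32)·1 + 5/48·1 + 17/12·1 = 1 ✓
b·c: (-27/32)·4/3 + 5/48·2 + 17/12·1 = 1/2 ✓
b·c²: (-27/32)·16/9 + 5/48·4 + 17/12·1 = 1/3 ✓
b·Ac: 5/48·(-2/5) + 17/12·5/34 = 1/6 ✓
b·c³: (-27/32)·64/27 + 5/48·8 + 17/12·1 = 1/4 ✓
b·(c∘Ac): 5/48·(-4/5) + 17/12·5/34 = 1/8 ✓
b·Ac²: 5/48·(-8/15) + 17/12·5/51 = 1/12 ✓
b·A²c: 17/12·1/34 = 1/24 ✓; 4 stages ⇒ order 4.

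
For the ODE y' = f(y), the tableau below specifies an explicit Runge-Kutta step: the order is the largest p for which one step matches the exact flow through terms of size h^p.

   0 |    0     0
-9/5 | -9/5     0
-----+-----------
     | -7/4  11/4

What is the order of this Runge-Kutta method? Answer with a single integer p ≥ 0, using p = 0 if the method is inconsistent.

1

b = (-7/4, 11/4)
c = (0, -9/5)
Σ b_i: (-7/4)·1 + 11/4·1 = 1 ✓
b·c: 11/4·(-9/5) = -99/20 ≠ 1/2 ⇒ order 1.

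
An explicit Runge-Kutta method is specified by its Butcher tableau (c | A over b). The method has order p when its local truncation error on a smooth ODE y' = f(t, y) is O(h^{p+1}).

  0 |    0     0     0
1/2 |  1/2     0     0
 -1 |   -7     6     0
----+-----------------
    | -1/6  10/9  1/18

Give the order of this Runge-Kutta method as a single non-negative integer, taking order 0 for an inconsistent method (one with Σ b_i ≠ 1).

b = (-1/6, 10/9, 1/18)
c = (0, 1/2, -1)
Ac = (0, 0, 3)
Σ b_i: (-1/6)·1 + 10/9·1 + 1/18·1 = 1 ✓
b·c: 10/9·1/2 + 1/18·(-1) = 1/2 ✓
b·c²: 10/9·1/4 + 1/18·1 = 1/3 ✓
b·Ac: 1/18·3 = 1/6 ✓; 3 stages ⇒ order 3.

3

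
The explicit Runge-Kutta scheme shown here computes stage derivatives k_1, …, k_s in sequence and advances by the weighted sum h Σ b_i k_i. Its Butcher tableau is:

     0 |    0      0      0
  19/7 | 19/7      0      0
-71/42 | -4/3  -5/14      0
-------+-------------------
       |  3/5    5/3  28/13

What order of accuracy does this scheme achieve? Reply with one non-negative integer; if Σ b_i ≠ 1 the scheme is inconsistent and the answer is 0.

b = (3/5, 5/3, 28/13)
c = (0, 19/7, -71/42)
Ac = (0, 0, -95/98)
Σ b_i: 3/5·1 + 5/3·1 + 28/13·1 = 862/195 ≠ 1 ⇒ order 0.

0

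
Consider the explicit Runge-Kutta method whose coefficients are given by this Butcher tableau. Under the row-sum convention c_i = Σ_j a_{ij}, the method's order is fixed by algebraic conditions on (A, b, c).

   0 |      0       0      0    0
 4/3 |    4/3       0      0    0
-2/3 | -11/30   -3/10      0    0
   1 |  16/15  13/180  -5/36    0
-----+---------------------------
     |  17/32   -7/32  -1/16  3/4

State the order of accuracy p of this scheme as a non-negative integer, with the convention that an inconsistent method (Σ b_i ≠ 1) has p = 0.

4

b = (17/32, -7/32, -1/16, 3/4)
c = (0, 4/3, -2/3, 1)
Ac = (0, 0, -2/5, 17/90)
Σ b_i: 17/32·1 + (-7/32)·1 + (-1/16)·1 + 3/4·1 = 1 ✓
b·c: (-7/32)·4/3 + (-1/16)·(-2/3) + 3/4·1 = 1/2 ✓
b·c²: (-7/32)·16/9 + (-1/16)·4/9 + 3/4·1 = 1/3 ✓
b·Ac: (-1/16)·(-2/5) + 3/4·17/90 = 1/6 ✓
b·c³: (-7/32)·64/27 + (-1/16)·(-8/27) + 3/4·1 = 1/4 ✓
b·(c∘Ac): (-1/16)·4/15 + 3/4·17/90 = 1/8 ✓
b·Ac²: (-1/16)·(-8/15) + 3/4·1/15 = 1/12 ✓
b·A²c: 3/4·1/18 = 1/24 ✓; 4 stages ⇒ order 4.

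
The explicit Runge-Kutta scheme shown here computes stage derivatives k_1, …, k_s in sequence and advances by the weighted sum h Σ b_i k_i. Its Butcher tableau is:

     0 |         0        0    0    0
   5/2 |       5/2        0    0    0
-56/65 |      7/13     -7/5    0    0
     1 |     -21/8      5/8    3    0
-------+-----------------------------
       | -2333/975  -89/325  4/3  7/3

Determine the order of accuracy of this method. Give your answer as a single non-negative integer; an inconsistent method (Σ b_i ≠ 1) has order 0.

b = (-2333/975, -89/325, 4/3, 7/3)
c = (0, 5/2, -56/65, 1)
Ac = (0, 0, -7/2, -1063/1040)
Σ b_i: (-2333/975)·1 + (-89/325)·1 + 4/3·1 + 7/3·1 = 1 ✓
b·c: (-89/325)·5/2 + 4/3·(-56/65) + 7/3·1 = 1/2 ✓
b·c²: (-89/325)·25/4 + 4/3·3136/4225 + 7/3·1 = 81701/50700 ≠ 1/3 ⇒ order 2.
b·Ac: 4/3·(-7/2) + 7/3·(-1063/1040) = -22001/3120 ≠ 1/6

2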